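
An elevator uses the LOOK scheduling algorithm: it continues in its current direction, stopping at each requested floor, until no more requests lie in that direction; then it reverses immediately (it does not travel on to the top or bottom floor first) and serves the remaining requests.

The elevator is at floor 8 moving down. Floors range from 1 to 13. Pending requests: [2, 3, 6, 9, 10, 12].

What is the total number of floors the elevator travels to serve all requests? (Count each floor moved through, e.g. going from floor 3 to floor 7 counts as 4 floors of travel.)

Answer: 16

Derivation:
Start at floor 8 moving down, LOOK stop order: [6, 3, 2, 9, 10, 12]
  8 → 6: |6-8| = 2, total = 2
  6 → 3: |3-6| = 3, total = 5
  3 → 2: |2-3| = 1, total = 6
  2 → 9: |9-2| = 7, total = 13
  9 → 10: |10-9| = 1, total = 14
  10 → 12: |12-10| = 2, total = 16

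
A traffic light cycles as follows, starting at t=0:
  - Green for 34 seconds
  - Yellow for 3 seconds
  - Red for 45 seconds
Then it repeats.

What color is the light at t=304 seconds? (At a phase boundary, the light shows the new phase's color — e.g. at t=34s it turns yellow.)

Answer: red

Derivation:
Cycle length = 34 + 3 + 45 = 82s
t = 304, phase_t = 304 mod 82 = 58
58 >= 37 → RED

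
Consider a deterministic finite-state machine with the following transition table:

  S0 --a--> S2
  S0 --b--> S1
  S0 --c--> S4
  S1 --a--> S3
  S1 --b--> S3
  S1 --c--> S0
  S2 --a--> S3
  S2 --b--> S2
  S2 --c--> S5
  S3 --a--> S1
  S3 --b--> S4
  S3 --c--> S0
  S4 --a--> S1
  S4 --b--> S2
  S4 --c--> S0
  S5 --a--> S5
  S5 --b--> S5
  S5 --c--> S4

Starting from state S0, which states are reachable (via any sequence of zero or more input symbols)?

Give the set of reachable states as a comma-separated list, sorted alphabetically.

Answer: S0, S1, S2, S3, S4, S5

Derivation:
BFS from S0:
  visit S0: S0--a-->S2 (new), S0--b-->S1 (new), S0--c-->S4 (new)
  visit S2: S2--a-->S3 (new), S2--b-->S2 (seen), S2--c-->S5 (new)
  visit S1: S1--a-->S3 (seen), S1--b-->S3 (seen), S1--c-->S0 (seen)
  visit S4: S4--a-->S1 (seen), S4--b-->S2 (seen), S4--c-->S0 (seen)
  visit S3: S3--a-->S1 (seen), S3--b-->S4 (seen), S3--c-->S0 (seen)
  visit S5: S5--a-->S5 (seen), S5--b-->S5 (seen), S5--c-->S4 (seen)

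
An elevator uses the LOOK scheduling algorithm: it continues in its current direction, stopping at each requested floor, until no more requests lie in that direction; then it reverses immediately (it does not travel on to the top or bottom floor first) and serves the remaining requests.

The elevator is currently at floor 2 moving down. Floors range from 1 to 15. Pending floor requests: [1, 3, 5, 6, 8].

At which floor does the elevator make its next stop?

Answer: 1

Derivation:
Current floor: 2, direction: down
Requests above: [3, 5, 6, 8]
Requests below: [1]
Moving down and requests lie below → nearest below is max([1]) = 1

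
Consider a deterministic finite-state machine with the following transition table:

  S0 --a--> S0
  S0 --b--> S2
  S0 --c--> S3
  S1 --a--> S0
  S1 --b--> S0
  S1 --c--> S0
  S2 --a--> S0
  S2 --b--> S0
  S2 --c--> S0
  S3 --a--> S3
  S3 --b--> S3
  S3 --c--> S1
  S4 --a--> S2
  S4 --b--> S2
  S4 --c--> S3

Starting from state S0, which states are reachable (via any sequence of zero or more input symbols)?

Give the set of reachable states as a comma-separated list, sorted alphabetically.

BFS from S0:
  visit S0: S0--a-->S0 (seen), S0--b-->S2 (new), S0--c-->S3 (new)
  visit S2: S2--a-->S0 (seen), S2--b-->S0 (seen), S2--c-->S0 (seen)
  visit S3: S3--a-->S3 (seen), S3--b-->S3 (seen), S3--c-->S1 (new)
  visit S1: S1--a-->S0 (seen), S1--b-->S0 (seen), S1--c-->S0 (seen)

Answer: S0, S1, S2, S3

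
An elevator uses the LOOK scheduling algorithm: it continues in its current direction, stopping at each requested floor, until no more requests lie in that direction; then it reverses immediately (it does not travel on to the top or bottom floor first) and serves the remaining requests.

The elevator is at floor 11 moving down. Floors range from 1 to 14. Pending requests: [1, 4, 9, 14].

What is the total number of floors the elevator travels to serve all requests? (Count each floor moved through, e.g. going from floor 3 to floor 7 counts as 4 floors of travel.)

Answer: 23

Derivation:
Start at floor 11 moving down, LOOK stop order: [9, 4, 1, 14]
  11 → 9: |9-11| = 2, total = 2
  9 → 4: |4-9| = 5, total = 7
  4 → 1: |1-4| = 3, total = 10
  1 → 14: |14-1| = 13, total = 23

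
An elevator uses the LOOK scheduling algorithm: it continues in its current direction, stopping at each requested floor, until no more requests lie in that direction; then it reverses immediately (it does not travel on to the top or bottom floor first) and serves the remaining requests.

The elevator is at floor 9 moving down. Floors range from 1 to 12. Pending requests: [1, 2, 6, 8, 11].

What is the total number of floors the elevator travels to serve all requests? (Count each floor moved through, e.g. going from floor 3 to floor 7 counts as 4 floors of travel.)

Start at floor 9 moving down, LOOK stop order: [8, 6, 2, 1, 11]
  9 → 8: |8-9| = 1, total = 1
  8 → 6: |6-8| = 2, total = 3
  6 → 2: |2-6| = 4, total = 7
  2 → 1: |1-2| = 1, total = 8
  1 → 11: |11-1| = 10, total = 18

Answer: 18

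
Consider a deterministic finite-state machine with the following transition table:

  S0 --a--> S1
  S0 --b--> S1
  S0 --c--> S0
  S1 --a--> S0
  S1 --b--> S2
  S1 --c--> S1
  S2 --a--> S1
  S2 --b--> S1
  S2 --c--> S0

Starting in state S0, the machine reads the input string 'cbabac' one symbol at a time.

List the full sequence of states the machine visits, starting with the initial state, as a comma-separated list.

Answer: S0, S0, S1, S0, S1, S0, S0

Derivation:
Start: S0
  read 'c': S0 --c--> S0
  read 'b': S0 --b--> S1
  read 'a': S1 --a--> S0
  read 'b': S0 --b--> S1
  read 'a': S1 --a--> S0
  read 'c': S0 --c--> S0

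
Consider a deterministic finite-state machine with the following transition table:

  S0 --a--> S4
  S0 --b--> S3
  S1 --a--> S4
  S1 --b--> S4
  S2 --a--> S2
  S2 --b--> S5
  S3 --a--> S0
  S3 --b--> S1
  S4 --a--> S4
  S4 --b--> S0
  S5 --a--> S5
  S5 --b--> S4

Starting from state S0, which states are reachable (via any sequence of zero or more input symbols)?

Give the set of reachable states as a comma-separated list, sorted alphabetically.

Answer: S0, S1, S3, S4

Derivation:
BFS from S0:
  visit S0: S0--a-->S4 (new), S0--b-->S3 (new)
  visit S4: S4--a-->S4 (seen), S4--b-->S0 (seen)
  visit S3: S3--a-->S0 (seen), S3--b-->S1 (new)
  visit S1: S1--a-->S4 (seen), S1--b-->S4 (seen)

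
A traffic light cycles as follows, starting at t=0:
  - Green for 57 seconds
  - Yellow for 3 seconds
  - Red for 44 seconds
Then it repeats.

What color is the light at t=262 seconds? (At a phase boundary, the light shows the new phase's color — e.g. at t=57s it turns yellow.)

Cycle length = 57 + 3 + 44 = 104s
t = 262, phase_t = 262 mod 104 = 54
54 < 57 (green end) → GREEN

Answer: green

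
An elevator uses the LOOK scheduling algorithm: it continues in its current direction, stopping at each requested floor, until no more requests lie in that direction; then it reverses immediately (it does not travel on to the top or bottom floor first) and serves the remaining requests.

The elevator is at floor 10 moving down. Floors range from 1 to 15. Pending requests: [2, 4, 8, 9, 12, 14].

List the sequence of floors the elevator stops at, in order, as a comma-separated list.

Answer: 9, 8, 4, 2, 12, 14

Derivation:
Current: 10, moving DOWN
Serve below first (descending): [9, 8, 4, 2]
Then reverse, serve above (ascending): [12, 14]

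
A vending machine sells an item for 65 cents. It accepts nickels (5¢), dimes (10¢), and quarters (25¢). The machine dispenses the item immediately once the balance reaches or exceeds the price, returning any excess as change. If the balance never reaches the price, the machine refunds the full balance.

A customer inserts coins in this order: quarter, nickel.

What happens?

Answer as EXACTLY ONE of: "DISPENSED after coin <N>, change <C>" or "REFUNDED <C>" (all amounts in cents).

Answer: REFUNDED 30

Derivation:
Price: 65¢
Coin 1 (quarter, 25¢): balance = 25¢
Coin 2 (nickel, 5¢): balance = 30¢
All coins inserted, balance 30¢ < price 65¢ → REFUND 30¢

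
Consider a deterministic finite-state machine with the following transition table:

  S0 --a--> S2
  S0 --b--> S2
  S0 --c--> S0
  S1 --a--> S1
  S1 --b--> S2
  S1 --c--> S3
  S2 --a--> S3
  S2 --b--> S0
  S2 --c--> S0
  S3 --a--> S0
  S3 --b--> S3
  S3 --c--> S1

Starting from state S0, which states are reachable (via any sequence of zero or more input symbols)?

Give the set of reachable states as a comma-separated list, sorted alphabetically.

Answer: S0, S1, S2, S3

Derivation:
BFS from S0:
  visit S0: S0--a-->S2 (new), S0--b-->S2 (seen), S0--c-->S0 (seen)
  visit S2: S2--a-->S3 (new), S2--b-->S0 (seen), S2--c-->S0 (seen)
  visit S3: S3--a-->S0 (seen), S3--b-->S3 (seen), S3--c-->S1 (new)
  visit S1: S1--a-->S1 (seen), S1--b-->S2 (seen), S1--c-->S3 (seen)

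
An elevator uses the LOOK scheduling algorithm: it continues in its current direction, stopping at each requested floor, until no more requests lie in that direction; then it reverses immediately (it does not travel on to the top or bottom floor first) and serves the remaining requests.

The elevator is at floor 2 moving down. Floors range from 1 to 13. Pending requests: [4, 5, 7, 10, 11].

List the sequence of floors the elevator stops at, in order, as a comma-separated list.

Current: 2, moving DOWN
Serve below first (descending): []
Then reverse, serve above (ascending): [4, 5, 7, 10, 11]

Answer: 4, 5, 7, 10, 11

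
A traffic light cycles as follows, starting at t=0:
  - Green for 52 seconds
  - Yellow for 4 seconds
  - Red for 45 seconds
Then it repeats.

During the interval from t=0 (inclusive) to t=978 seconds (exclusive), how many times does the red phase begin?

Answer: 10

Derivation:
Cycle = 52+4+45 = 101s
red phase starts at t = k*101 + 56 for k=0,1,2,...
Need k*101+56 < 978 → k < 9.129
k ∈ {0, ..., 9} → 10 starts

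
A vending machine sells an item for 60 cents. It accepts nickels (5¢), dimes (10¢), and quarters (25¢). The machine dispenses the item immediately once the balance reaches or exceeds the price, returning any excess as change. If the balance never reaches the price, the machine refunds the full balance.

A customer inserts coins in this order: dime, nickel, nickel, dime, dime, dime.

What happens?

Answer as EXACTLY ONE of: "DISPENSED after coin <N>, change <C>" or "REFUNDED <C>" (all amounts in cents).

Price: 60¢
Coin 1 (dime, 10¢): balance = 10¢
Coin 2 (nickel, 5¢): balance = 15¢
Coin 3 (nickel, 5¢): balance = 20¢
Coin 4 (dime, 10¢): balance = 30¢
Coin 5 (dime, 10¢): balance = 40¢
Coin 6 (dime, 10¢): balance = 50¢
All coins inserted, balance 50¢ < price 60¢ → REFUND 50¢

Answer: REFUNDED 50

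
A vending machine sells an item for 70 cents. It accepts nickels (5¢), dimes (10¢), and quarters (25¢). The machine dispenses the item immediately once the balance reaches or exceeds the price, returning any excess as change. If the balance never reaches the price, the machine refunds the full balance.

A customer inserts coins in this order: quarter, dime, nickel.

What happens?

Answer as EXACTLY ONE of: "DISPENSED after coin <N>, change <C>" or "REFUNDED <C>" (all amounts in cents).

Answer: REFUNDED 40

Derivation:
Price: 70¢
Coin 1 (quarter, 25¢): balance = 25¢
Coin 2 (dime, 10¢): balance = 35¢
Coin 3 (nickel, 5¢): balance = 40¢
All coins inserted, balance 40¢ < price 70¢ → REFUND 40¢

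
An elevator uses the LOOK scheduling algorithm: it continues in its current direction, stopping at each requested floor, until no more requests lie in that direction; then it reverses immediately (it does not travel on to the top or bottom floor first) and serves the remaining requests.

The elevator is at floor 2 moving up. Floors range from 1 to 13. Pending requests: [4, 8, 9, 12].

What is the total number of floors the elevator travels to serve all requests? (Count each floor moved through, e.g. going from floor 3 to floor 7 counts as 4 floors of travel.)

Start at floor 2 moving up, LOOK stop order: [4, 8, 9, 12]
  2 → 4: |4-2| = 2, total = 2
  4 → 8: |8-4| = 4, total = 6
  8 → 9: |9-8| = 1, total = 7
  9 → 12: |12-9| = 3, total = 10

Answer: 10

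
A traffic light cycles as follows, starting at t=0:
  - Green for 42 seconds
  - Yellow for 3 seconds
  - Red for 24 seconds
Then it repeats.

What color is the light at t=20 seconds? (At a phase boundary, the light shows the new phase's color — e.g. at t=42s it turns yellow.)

Answer: green

Derivation:
Cycle length = 42 + 3 + 24 = 69s
t = 20, phase_t = 20 mod 69 = 20
20 < 42 (green end) → GREEN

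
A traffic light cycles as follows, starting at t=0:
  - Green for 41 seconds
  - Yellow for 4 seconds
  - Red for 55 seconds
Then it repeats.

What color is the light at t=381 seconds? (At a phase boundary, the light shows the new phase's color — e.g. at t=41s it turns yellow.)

Answer: red

Derivation:
Cycle length = 41 + 4 + 55 = 100s
t = 381, phase_t = 381 mod 100 = 81
81 >= 45 → RED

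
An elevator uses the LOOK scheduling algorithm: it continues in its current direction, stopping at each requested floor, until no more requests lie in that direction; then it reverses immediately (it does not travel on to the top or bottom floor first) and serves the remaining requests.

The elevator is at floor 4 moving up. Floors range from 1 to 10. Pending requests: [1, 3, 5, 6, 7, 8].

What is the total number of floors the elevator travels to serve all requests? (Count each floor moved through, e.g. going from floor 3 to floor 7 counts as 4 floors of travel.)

Start at floor 4 moving up, LOOK stop order: [5, 6, 7, 8, 3, 1]
  4 → 5: |5-4| = 1, total = 1
  5 → 6: |6-5| = 1, total = 2
  6 → 7: |7-6| = 1, total = 3
  7 → 8: |8-7| = 1, total = 4
  8 → 3: |3-8| = 5, total = 9
  3 → 1: |1-3| = 2, total = 11

Answer: 11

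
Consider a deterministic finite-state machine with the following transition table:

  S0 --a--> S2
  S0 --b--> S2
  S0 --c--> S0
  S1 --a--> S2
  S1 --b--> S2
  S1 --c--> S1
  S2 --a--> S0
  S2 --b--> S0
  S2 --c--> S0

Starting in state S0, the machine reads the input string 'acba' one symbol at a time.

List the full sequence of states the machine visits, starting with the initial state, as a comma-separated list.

Start: S0
  read 'a': S0 --a--> S2
  read 'c': S2 --c--> S0
  read 'b': S0 --b--> S2
  read 'a': S2 --a--> S0

Answer: S0, S2, S0, S2, S0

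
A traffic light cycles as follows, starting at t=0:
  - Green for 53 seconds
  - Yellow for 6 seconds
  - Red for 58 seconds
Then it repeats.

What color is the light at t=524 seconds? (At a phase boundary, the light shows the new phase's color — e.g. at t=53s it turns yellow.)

Answer: yellow

Derivation:
Cycle length = 53 + 6 + 58 = 117s
t = 524, phase_t = 524 mod 117 = 56
53 <= 56 < 59 (yellow end) → YELLOW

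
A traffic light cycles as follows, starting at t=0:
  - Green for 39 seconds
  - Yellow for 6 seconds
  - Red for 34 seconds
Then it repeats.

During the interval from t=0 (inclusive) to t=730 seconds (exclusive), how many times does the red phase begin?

Cycle = 39+6+34 = 79s
red phase starts at t = k*79 + 45 for k=0,1,2,...
Need k*79+45 < 730 → k < 8.671
k ∈ {0, ..., 8} → 9 starts

Answer: 9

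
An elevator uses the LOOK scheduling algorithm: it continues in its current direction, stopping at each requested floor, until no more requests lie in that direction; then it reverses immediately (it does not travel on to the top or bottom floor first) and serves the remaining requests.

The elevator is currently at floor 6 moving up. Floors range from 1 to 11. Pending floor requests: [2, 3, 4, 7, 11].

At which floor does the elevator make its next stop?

Answer: 7

Derivation:
Current floor: 6, direction: up
Requests above: [7, 11]
Requests below: [2, 3, 4]
Moving up and requests lie above → nearest above is min([7, 11]) = 7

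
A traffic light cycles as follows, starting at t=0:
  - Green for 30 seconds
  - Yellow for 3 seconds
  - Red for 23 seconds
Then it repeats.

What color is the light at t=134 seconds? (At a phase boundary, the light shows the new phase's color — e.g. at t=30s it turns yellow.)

Cycle length = 30 + 3 + 23 = 56s
t = 134, phase_t = 134 mod 56 = 22
22 < 30 (green end) → GREEN

Answer: green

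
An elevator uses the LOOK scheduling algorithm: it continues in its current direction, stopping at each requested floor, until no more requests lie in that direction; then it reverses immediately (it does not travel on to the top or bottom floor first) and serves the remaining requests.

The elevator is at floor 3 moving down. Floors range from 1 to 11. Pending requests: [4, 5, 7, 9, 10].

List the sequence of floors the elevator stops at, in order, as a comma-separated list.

Answer: 4, 5, 7, 9, 10

Derivation:
Current: 3, moving DOWN
Serve below first (descending): []
Then reverse, serve above (ascending): [4, 5, 7, 9, 10]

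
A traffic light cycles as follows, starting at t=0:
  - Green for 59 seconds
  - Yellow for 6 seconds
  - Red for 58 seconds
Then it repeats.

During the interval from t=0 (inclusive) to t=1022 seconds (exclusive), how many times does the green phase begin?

Answer: 9

Derivation:
Cycle = 59+6+58 = 123s
green phase starts at t = k*123 + 0 for k=0,1,2,...
Need k*123+0 < 1022 → k < 8.309
k ∈ {0, ..., 8} → 9 starts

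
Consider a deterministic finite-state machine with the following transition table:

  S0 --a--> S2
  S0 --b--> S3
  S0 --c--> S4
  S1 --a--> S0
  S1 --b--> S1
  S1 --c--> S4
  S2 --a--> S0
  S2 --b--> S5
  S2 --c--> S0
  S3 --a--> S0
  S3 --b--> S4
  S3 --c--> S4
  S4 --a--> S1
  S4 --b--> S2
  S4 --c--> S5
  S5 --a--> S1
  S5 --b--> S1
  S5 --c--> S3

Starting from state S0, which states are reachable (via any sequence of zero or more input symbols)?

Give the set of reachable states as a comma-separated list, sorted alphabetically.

BFS from S0:
  visit S0: S0--a-->S2 (new), S0--b-->S3 (new), S0--c-->S4 (new)
  visit S2: S2--a-->S0 (seen), S2--b-->S5 (new), S2--c-->S0 (seen)
  visit S3: S3--a-->S0 (seen), S3--b-->S4 (seen), S3--c-->S4 (seen)
  visit S4: S4--a-->S1 (new), S4--b-->S2 (seen), S4--c-->S5 (seen)
  visit S5: S5--a-->S1 (seen), S5--b-->S1 (seen), S5--c-->S3 (seen)
  visit S1: S1--a-->S0 (seen), S1--b-->S1 (seen), S1--c-->S4 (seen)

Answer: S0, S1, S2, S3, S4, S5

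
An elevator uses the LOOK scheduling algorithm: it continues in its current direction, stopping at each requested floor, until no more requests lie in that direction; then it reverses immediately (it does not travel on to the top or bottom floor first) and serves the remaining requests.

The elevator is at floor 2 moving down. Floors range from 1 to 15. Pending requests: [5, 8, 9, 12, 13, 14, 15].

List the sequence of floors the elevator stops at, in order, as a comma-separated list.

Answer: 5, 8, 9, 12, 13, 14, 15

Derivation:
Current: 2, moving DOWN
Serve below first (descending): []
Then reverse, serve above (ascending): [5, 8, 9, 12, 13, 14, 15]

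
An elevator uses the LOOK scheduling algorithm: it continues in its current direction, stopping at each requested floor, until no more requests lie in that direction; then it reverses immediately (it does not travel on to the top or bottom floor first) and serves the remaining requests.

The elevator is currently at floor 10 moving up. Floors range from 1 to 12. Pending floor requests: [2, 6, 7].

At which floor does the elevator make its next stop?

Current floor: 10, direction: up
Requests above: []
Requests below: [2, 6, 7]
Moving up but no requests above → reverse; nearest below is max([2, 6, 7]) = 7

Answer: 7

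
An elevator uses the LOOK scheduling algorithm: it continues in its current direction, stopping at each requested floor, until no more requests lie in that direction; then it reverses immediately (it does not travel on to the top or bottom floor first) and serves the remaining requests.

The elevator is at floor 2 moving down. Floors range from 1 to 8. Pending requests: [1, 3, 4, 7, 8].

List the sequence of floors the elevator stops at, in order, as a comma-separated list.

Answer: 1, 3, 4, 7, 8

Derivation:
Current: 2, moving DOWN
Serve below first (descending): [1]
Then reverse, serve above (ascending): [3, 4, 7, 8]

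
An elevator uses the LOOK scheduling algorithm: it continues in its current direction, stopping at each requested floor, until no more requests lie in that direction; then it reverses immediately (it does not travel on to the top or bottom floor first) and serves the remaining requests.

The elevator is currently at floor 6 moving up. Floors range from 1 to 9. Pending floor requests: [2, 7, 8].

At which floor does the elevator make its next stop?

Current floor: 6, direction: up
Requests above: [7, 8]
Requests below: [2]
Moving up and requests lie above → nearest above is min([7, 8]) = 7

Answer: 7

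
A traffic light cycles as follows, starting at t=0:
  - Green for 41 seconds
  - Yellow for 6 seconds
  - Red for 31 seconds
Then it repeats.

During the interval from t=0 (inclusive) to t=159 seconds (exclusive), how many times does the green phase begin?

Cycle = 41+6+31 = 78s
green phase starts at t = k*78 + 0 for k=0,1,2,...
Need k*78+0 < 159 → k < 2.038
k ∈ {0, ..., 2} → 3 starts

Answer: 3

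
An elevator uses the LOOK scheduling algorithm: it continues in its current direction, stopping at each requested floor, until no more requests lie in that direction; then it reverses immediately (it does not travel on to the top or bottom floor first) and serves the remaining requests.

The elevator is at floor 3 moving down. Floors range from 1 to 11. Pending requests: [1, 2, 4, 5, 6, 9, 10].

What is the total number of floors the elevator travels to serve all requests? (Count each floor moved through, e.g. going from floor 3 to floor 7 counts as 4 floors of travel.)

Start at floor 3 moving down, LOOK stop order: [2, 1, 4, 5, 6, 9, 10]
  3 → 2: |2-3| = 1, total = 1
  2 → 1: |1-2| = 1, total = 2
  1 → 4: |4-1| = 3, total = 5
  4 → 5: |5-4| = 1, total = 6
  5 → 6: |6-5| = 1, total = 7
  6 → 9: |9-6| = 3, total = 10
  9 → 10: |10-9| = 1, total = 11

Answer: 11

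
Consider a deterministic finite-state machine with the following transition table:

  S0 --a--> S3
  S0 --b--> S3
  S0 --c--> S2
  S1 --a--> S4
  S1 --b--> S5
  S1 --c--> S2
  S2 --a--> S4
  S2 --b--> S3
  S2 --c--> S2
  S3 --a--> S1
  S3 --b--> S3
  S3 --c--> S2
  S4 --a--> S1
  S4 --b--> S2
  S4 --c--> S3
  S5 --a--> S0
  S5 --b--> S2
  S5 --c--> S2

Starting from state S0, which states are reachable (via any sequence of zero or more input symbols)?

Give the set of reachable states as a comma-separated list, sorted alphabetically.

Answer: S0, S1, S2, S3, S4, S5

Derivation:
BFS from S0:
  visit S0: S0--a-->S3 (new), S0--b-->S3 (seen), S0--c-->S2 (new)
  visit S3: S3--a-->S1 (new), S3--b-->S3 (seen), S3--c-->S2 (seen)
  visit S2: S2--a-->S4 (new), S2--b-->S3 (seen), S2--c-->S2 (seen)
  visit S1: S1--a-->S4 (seen), S1--b-->S5 (new), S1--c-->S2 (seen)
  visit S4: S4--a-->S1 (seen), S4--b-->S2 (seen), S4--c-->S3 (seen)
  visit S5: S5--a-->S0 (seen), S5--b-->S2 (seen), S5--c-->S2 (seen)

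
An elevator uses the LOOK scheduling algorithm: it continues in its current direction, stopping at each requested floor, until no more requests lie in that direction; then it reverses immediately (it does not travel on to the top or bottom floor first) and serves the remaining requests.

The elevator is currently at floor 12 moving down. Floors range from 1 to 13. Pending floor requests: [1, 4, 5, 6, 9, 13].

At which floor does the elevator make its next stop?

Current floor: 12, direction: down
Requests above: [13]
Requests below: [1, 4, 5, 6, 9]
Moving down and requests lie below → nearest below is max([1, 4, 5, 6, 9]) = 9

Answer: 9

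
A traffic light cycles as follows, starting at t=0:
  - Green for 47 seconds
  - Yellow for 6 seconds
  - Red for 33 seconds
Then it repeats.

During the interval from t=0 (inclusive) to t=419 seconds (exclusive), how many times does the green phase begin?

Answer: 5

Derivation:
Cycle = 47+6+33 = 86s
green phase starts at t = k*86 + 0 for k=0,1,2,...
Need k*86+0 < 419 → k < 4.872
k ∈ {0, ..., 4} → 5 starts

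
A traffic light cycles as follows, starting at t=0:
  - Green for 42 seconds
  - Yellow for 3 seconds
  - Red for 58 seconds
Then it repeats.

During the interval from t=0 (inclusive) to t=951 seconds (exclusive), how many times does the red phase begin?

Cycle = 42+3+58 = 103s
red phase starts at t = k*103 + 45 for k=0,1,2,...
Need k*103+45 < 951 → k < 8.796
k ∈ {0, ..., 8} → 9 starts

Answer: 9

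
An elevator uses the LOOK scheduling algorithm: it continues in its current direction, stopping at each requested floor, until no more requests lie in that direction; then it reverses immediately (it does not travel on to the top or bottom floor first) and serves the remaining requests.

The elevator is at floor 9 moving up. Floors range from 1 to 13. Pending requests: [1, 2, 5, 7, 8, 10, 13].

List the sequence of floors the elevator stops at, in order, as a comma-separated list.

Answer: 10, 13, 8, 7, 5, 2, 1

Derivation:
Current: 9, moving UP
Serve above first (ascending): [10, 13]
Then reverse, serve below (descending): [8, 7, 5, 2, 1]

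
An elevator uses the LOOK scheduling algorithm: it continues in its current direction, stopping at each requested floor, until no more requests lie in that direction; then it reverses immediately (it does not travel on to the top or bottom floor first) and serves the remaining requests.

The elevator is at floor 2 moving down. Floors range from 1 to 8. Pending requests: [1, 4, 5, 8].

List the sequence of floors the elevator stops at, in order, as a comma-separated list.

Answer: 1, 4, 5, 8

Derivation:
Current: 2, moving DOWN
Serve below first (descending): [1]
Then reverse, serve above (ascending): [4, 5, 8]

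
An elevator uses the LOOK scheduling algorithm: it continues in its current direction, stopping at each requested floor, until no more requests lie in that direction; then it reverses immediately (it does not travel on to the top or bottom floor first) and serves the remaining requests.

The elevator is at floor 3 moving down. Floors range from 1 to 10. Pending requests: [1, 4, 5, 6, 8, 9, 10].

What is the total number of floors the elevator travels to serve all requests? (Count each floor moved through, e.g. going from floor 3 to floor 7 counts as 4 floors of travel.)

Answer: 11

Derivation:
Start at floor 3 moving down, LOOK stop order: [1, 4, 5, 6, 8, 9, 10]
  3 → 1: |1-3| = 2, total = 2
  1 → 4: |4-1| = 3, total = 5
  4 → 5: |5-4| = 1, total = 6
  5 → 6: |6-5| = 1, total = 7
  6 → 8: |8-6| = 2, total = 9
  8 → 9: |9-8| = 1, total = 10
  9 → 10: |10-9| = 1, total = 11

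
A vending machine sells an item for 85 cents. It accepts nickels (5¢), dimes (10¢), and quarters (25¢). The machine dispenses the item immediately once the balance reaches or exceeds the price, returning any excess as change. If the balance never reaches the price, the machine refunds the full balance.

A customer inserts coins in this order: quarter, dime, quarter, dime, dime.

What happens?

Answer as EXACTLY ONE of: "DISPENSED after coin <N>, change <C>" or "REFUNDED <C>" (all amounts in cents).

Answer: REFUNDED 80

Derivation:
Price: 85¢
Coin 1 (quarter, 25¢): balance = 25¢
Coin 2 (dime, 10¢): balance = 35¢
Coin 3 (quarter, 25¢): balance = 60¢
Coin 4 (dime, 10¢): balance = 70¢
Coin 5 (dime, 10¢): balance = 80¢
All coins inserted, balance 80¢ < price 85¢ → REFUND 80¢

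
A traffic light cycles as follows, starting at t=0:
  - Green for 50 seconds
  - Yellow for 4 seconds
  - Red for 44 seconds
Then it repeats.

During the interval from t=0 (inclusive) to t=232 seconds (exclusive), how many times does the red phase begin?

Answer: 2

Derivation:
Cycle = 50+4+44 = 98s
red phase starts at t = k*98 + 54 for k=0,1,2,...
Need k*98+54 < 232 → k < 1.816
k ∈ {0, ..., 1} → 2 starts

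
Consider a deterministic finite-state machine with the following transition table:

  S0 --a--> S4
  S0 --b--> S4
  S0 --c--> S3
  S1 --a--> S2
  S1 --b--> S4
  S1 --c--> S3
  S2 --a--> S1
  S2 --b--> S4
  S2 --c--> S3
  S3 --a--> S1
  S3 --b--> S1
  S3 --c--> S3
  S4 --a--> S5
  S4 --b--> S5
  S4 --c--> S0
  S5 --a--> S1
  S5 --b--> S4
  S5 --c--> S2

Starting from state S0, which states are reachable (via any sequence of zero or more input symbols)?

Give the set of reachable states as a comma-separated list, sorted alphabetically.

BFS from S0:
  visit S0: S0--a-->S4 (new), S0--b-->S4 (seen), S0--c-->S3 (new)
  visit S4: S4--a-->S5 (new), S4--b-->S5 (seen), S4--c-->S0 (seen)
  visit S3: S3--a-->S1 (new), S3--b-->S1 (seen), S3--c-->S3 (seen)
  visit S5: S5--a-->S1 (seen), S5--b-->S4 (seen), S5--c-->S2 (new)
  visit S1: S1--a-->S2 (seen), S1--b-->S4 (seen), S1--c-->S3 (seen)
  visit S2: S2--a-->S1 (seen), S2--b-->S4 (seen), S2--c-->S3 (seen)

Answer: S0, S1, S2, S3, S4, S5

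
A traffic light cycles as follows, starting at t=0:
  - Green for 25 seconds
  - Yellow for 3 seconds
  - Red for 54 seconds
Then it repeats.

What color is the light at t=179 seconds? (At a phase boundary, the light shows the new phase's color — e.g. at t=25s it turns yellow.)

Cycle length = 25 + 3 + 54 = 82s
t = 179, phase_t = 179 mod 82 = 15
15 < 25 (green end) → GREEN

Answer: green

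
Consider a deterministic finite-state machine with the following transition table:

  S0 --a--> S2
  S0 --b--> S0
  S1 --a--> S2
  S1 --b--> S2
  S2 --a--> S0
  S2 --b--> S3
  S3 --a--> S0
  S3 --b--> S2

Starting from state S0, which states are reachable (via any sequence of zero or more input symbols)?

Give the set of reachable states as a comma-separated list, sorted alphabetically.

BFS from S0:
  visit S0: S0--a-->S2 (new), S0--b-->S0 (seen)
  visit S2: S2--a-->S0 (seen), S2--b-->S3 (new)
  visit S3: S3--a-->S0 (seen), S3--b-->S2 (seen)

Answer: S0, S2, S3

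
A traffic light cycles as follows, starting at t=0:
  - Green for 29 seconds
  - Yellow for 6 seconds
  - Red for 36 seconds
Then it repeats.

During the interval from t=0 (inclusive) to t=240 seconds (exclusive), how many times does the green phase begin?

Answer: 4

Derivation:
Cycle = 29+6+36 = 71s
green phase starts at t = k*71 + 0 for k=0,1,2,...
Need k*71+0 < 240 → k < 3.380
k ∈ {0, ..., 3} → 4 starts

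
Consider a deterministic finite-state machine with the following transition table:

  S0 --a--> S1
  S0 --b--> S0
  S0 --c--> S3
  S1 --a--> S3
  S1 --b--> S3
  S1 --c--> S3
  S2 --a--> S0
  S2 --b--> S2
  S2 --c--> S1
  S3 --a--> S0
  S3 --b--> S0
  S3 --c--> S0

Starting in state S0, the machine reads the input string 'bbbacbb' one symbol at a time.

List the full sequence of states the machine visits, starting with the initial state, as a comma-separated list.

Start: S0
  read 'b': S0 --b--> S0
  read 'b': S0 --b--> S0
  read 'b': S0 --b--> S0
  read 'a': S0 --a--> S1
  read 'c': S1 --c--> S3
  read 'b': S3 --b--> S0
  read 'b': S0 --b--> S0

Answer: S0, S0, S0, S0, S1, S3, S0, S0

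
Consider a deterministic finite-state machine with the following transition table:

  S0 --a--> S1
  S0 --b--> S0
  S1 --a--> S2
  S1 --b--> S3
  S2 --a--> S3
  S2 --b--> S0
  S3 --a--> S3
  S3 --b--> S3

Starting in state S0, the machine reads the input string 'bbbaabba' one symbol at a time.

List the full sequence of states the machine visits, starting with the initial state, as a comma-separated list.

Answer: S0, S0, S0, S0, S1, S2, S0, S0, S1

Derivation:
Start: S0
  read 'b': S0 --b--> S0
  read 'b': S0 --b--> S0
  read 'b': S0 --b--> S0
  read 'a': S0 --a--> S1
  read 'a': S1 --a--> S2
  read 'b': S2 --b--> S0
  read 'b': S0 --b--> S0
  read 'a': S0 --a--> S1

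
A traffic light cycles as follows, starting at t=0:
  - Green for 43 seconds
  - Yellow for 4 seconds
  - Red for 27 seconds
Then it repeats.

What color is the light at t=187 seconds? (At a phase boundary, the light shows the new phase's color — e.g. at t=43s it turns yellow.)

Cycle length = 43 + 4 + 27 = 74s
t = 187, phase_t = 187 mod 74 = 39
39 < 43 (green end) → GREEN

Answer: green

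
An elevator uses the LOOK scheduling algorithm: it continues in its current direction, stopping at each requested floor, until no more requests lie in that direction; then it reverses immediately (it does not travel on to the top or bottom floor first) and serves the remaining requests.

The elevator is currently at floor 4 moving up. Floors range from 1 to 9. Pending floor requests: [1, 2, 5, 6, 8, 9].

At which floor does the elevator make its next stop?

Current floor: 4, direction: up
Requests above: [5, 6, 8, 9]
Requests below: [1, 2]
Moving up and requests lie above → nearest above is min([5, 6, 8, 9]) = 5

Answer: 5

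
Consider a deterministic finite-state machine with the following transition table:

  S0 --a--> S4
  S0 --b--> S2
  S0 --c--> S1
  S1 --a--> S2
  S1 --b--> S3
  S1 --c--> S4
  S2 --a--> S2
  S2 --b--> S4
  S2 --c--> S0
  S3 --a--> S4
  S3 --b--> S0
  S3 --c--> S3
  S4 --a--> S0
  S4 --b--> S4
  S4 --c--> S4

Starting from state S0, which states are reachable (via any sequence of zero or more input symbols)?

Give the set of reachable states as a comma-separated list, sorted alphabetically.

Answer: S0, S1, S2, S3, S4

Derivation:
BFS from S0:
  visit S0: S0--a-->S4 (new), S0--b-->S2 (new), S0--c-->S1 (new)
  visit S4: S4--a-->S0 (seen), S4--b-->S4 (seen), S4--c-->S4 (seen)
  visit S2: S2--a-->S2 (seen), S2--b-->S4 (seen), S2--c-->S0 (seen)
  visit S1: S1--a-->S2 (seen), S1--b-->S3 (new), S1--c-->S4 (seen)
  visit S3: S3--a-->S4 (seen), S3--b-->S0 (seen), S3--c-->S3 (seen)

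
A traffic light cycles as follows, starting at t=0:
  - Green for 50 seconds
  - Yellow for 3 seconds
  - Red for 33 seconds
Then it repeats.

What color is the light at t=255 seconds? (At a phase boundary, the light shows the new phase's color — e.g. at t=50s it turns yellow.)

Cycle length = 50 + 3 + 33 = 86s
t = 255, phase_t = 255 mod 86 = 83
83 >= 53 → RED

Answer: red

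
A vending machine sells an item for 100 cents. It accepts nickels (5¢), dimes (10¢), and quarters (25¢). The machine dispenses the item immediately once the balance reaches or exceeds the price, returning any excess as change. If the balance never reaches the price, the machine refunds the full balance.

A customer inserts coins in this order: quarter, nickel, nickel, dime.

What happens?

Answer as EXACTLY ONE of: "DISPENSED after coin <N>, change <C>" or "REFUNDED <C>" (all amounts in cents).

Price: 100¢
Coin 1 (quarter, 25¢): balance = 25¢
Coin 2 (nickel, 5¢): balance = 30¢
Coin 3 (nickel, 5¢): balance = 35¢
Coin 4 (dime, 10¢): balance = 45¢
All coins inserted, balance 45¢ < price 100¢ → REFUND 45¢

Answer: REFUNDED 45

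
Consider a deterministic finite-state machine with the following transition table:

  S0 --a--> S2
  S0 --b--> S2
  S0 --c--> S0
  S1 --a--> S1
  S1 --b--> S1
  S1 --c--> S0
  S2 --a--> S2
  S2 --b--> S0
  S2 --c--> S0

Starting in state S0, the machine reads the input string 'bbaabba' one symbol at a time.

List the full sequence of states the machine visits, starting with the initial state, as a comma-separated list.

Start: S0
  read 'b': S0 --b--> S2
  read 'b': S2 --b--> S0
  read 'a': S0 --a--> S2
  read 'a': S2 --a--> S2
  read 'b': S2 --b--> S0
  read 'b': S0 --b--> S2
  read 'a': S2 --a--> S2

Answer: S0, S2, S0, S2, S2, S0, S2, S2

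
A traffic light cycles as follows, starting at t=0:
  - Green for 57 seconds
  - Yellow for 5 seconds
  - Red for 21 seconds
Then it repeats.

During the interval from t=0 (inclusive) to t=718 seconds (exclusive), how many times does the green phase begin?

Answer: 9

Derivation:
Cycle = 57+5+21 = 83s
green phase starts at t = k*83 + 0 for k=0,1,2,...
Need k*83+0 < 718 → k < 8.651
k ∈ {0, ..., 8} → 9 starts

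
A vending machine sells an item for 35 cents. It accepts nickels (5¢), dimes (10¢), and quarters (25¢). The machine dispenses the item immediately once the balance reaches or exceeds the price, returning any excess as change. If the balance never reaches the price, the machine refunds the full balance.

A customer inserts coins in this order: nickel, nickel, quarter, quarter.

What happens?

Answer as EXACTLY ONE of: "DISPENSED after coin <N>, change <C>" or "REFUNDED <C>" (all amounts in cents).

Price: 35¢
Coin 1 (nickel, 5¢): balance = 5¢
Coin 2 (nickel, 5¢): balance = 10¢
Coin 3 (quarter, 25¢): balance = 35¢
  → balance >= price → DISPENSE, change = 35 - 35 = 0¢

Answer: DISPENSED after coin 3, change 0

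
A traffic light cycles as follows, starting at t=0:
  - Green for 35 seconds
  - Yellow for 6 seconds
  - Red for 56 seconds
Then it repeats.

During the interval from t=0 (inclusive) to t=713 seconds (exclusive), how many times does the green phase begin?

Cycle = 35+6+56 = 97s
green phase starts at t = k*97 + 0 for k=0,1,2,...
Need k*97+0 < 713 → k < 7.351
k ∈ {0, ..., 7} → 8 starts

Answer: 8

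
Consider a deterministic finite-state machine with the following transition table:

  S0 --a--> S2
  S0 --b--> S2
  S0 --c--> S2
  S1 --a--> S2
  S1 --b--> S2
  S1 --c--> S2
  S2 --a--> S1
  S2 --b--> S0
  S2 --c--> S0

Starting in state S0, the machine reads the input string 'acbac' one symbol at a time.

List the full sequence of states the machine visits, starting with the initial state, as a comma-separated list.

Answer: S0, S2, S0, S2, S1, S2

Derivation:
Start: S0
  read 'a': S0 --a--> S2
  read 'c': S2 --c--> S0
  read 'b': S0 --b--> S2
  read 'a': S2 --a--> S1
  read 'c': S1 --c--> S2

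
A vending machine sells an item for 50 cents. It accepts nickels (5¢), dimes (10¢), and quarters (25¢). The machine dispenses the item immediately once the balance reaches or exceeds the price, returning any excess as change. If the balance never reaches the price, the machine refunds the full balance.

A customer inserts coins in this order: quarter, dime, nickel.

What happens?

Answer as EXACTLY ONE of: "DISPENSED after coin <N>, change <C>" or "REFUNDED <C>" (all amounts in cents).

Answer: REFUNDED 40

Derivation:
Price: 50¢
Coin 1 (quarter, 25¢): balance = 25¢
Coin 2 (dime, 10¢): balance = 35¢
Coin 3 (nickel, 5¢): balance = 40¢
All coins inserted, balance 40¢ < price 50¢ → REFUND 40¢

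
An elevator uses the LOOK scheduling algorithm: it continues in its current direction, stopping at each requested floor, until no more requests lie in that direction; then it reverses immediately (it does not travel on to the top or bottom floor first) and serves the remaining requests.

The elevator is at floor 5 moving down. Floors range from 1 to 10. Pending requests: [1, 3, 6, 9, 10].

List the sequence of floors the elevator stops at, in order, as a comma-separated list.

Answer: 3, 1, 6, 9, 10

Derivation:
Current: 5, moving DOWN
Serve below first (descending): [3, 1]
Then reverse, serve above (ascending): [6, 9, 10]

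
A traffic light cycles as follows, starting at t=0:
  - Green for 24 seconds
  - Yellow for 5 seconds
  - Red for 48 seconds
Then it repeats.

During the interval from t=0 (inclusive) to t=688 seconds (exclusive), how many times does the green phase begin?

Cycle = 24+5+48 = 77s
green phase starts at t = k*77 + 0 for k=0,1,2,...
Need k*77+0 < 688 → k < 8.935
k ∈ {0, ..., 8} → 9 starts

Answer: 9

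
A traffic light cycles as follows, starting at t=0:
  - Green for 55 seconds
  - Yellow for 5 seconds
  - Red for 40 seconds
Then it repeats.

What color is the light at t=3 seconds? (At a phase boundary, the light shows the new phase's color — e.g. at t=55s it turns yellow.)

Cycle length = 55 + 5 + 40 = 100s
t = 3, phase_t = 3 mod 100 = 3
3 < 55 (green end) → GREEN

Answer: green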